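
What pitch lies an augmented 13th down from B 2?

Six letters down from B (plus an octave) reaches D.
An augmented thirteenth spans 22 semitones, so from B2 the target pitch is Db1.

D-flat 1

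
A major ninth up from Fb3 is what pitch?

Two letters up from F (plus an octave) reaches G.
A major ninth is 14 semitones; 14 semitones up from Fb3 gives Gb4.

Gb4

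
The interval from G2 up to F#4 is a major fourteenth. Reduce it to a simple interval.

major 7th

Subtracting seven from the interval number removes an octave: 14 − 7 = 7.
That makes a major fourteenth a compound major seventh — an octave plus a major seventh.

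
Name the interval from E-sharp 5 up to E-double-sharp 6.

E to E is the same letter name, plus an octave: an octave.
A perfect octave would be 12 semitones; E#5 to E##6 is 13, one semitone wider, so the interval is augmented.

augmented octave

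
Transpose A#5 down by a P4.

E#5

The fourth takes the letter from A down to E.
Moving 5 semitones down from A#5 (the size of a perfect fourth) reaches E#5.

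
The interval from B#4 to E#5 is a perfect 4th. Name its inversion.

perfect fifth

The rule of nine gives the new number: 9 − 4 = 5, so a fourth becomes a fifth.
And perfect stays perfect under inversion, so we get a perfect fifth.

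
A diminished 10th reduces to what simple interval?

Each octave removed subtracts seven from the number: 10 − 7 = 3.
So a diminished tenth is an octave plus a diminished third. The quality is unchanged.

diminished 3rd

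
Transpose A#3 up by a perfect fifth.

Counting five letter names up from A lands on E.
A perfect fifth spans 7 semitones, so from A#3 the target pitch is E#4.

E#4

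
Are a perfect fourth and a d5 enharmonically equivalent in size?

A perfect fourth is 5 semitones but a diminished fifth is 6 semitones — different sizes.

No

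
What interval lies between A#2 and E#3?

perfect fifth

A to E spans five letter names (A-B-C-D-E), so the interval is some kind of fifth.
Counting semitones, A#2→E#3 is 7, which is the perfect fifth.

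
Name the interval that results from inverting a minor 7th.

M2

The rule of nine gives the new number: 9 − 7 = 2, so a seventh becomes a second.
Quality inverts too: minor becomes major. That makes the inversion a major second.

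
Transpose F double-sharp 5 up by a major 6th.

D double-sharp 6

Counting six letter names up from F lands on D.
A major sixth is 9 semitones; 9 semitones up from F##5 gives D##6.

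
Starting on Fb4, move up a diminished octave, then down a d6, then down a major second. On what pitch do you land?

A diminished octave up from Fb4 is Fbb5.
Down a diminished sixth from Fbb5: Ab4 (7 semitones down).
Down a major second from Ab4: Gb4 (2 semitones down).

Gb4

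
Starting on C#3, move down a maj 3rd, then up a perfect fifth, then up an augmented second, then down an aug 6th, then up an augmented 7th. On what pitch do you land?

A major third down from C#3 is A2.
A2 up a perfect fifth → E3 (7 semitones).
E3 up an augmented second → F##3 (3 semitones).
An augmented sixth down from F##3 is A2.
An augmented seventh up from A2 is G##3.

G##3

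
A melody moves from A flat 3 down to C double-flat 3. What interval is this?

augmented 6th

Descending from Ab3 to Cbb3 is the same interval as ascending Cbb3 to Ab3.
C to A spans six letter names (C-D-E-F-G-A): a sixth.
A major sixth would be 9 semitones; Cbb3 to Ab3 is 10, one semitone wider, so the interval is augmented.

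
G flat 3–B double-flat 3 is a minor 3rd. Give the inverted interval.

major sixth

The rule of nine gives the new number: 9 − 3 = 6, so a third becomes a sixth.
Quality inverts too: minor becomes major. That makes the inversion a major sixth.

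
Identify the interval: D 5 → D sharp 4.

Descending from D5 to D#4 is the same interval as ascending D#4 to D5.
D to D is the same letter name, plus an octave — that makes it an octave of some quality.
D#4 to D5 spans 11 semitones — one semitone narrower than the perfect octave (12) — giving a diminished octave.

diminished 8th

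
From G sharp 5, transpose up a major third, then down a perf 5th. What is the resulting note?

G#5 up a major third → B#5 (4 semitones).
A perfect fifth down from B#5 is E#5.

E sharp 5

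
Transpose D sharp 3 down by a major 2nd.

C sharp 3

Two letter names down from D: C.
Moving 2 semitones down from D#3 (the size of a major second) reaches C#3.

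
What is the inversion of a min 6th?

Inverted interval numbers add to nine, so a sixth pairs with a third (6 + 3 = 9).
Quality inverts too: minor becomes major. That makes the inversion a major third.

M3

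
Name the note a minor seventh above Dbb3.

Cbb4

Counting seven letter names up from D lands on C.
A minor seventh is 10 semitones; 10 semitones up from Dbb3 gives Cbb4.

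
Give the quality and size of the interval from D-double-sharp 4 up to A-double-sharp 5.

D to A spans five letter names (D-E-F-G-A), plus an octave: a twelfth.
The perfect twelfth spans 19 semitones, and D##4 to A##5 is exactly 19 semitones — so this is a perfect twelfth.
(Equivalently, a compound perfect fifth: a perfect fifth plus an octave.)

perfect twelfth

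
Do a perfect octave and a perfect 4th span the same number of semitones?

12 semitones (perfect octave) vs 5 semitones (perfect fourth): not equal.

No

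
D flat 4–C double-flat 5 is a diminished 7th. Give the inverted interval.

augmented second

Interval numbers invert to sum to nine: 7 + 2 = 9, so a seventh inverts to a second.
The quality also flips — diminished becomes augmented — giving an augmented second.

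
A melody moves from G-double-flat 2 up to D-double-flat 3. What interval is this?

P5

G to D spans five letter names (G-A-B-C-D), so the interval is some kind of fifth.
The perfect fifth spans 7 semitones, and Gbb2 to Dbb3 is exactly 7 semitones — so this is a perfect fifth.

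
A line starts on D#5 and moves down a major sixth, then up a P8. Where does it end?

F#5

A major sixth down from D#5 is F#4.
Up a perfect octave from F#4: F#5 (12 semitones up).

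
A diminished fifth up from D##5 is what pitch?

Counting five letter names up from D lands on A.
A diminished fifth spans 6 semitones, so from D##5 the target pitch is A#5.

A#5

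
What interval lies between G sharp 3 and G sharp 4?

G to G is the same letter name, plus an octave, so the interval is some kind of octave.
The perfect octave spans 12 semitones, and G#3 to G#4 is exactly 12 semitones — so this is a perfect octave.

P8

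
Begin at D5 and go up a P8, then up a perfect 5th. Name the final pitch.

A perfect octave up from D5 is D6.
A perfect fifth up from D6 is A6.

A6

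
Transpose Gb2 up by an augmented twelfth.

D4

Counting five letter names plus an octave up from G lands on D.
An augmented twelfth spans 20 semitones, so from Gb2 the target pitch is D4.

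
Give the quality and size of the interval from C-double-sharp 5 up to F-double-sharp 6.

C to F spans four letter names (C-D-E-F), plus an octave: an eleventh.
Counting semitones, C##5→F##6 is 17, which is the perfect eleventh.
(Equivalently, a compound perfect fourth: a perfect fourth plus an octave.)

perfect eleventh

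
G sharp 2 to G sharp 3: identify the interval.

G to G is the same letter name, plus an octave, so the interval is some kind of octave.
G#2 to G#3 is 12 semitones, matching the perfect octave exactly, so the quality is perfect.

perfect 8th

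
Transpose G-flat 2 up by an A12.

D 4

Five letters up from G (plus an octave) reaches D.
Moving 20 semitones up from Gb2 (the size of an augmented twelfth) reaches D4.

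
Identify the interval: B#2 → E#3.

perfect fourth

B to E spans four letter names (B-C-D-E) — that makes it a fourth of some quality.
Counting semitones, B#2→E#3 is 5, which is the perfect fourth.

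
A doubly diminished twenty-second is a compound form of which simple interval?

Each octave removed subtracts seven from the number: 22 − 14 = 8.
That makes a doubly diminished twenty-second a compound doubly diminished octave — 2 octaves plus a doubly diminished octave.

doubly diminished 8th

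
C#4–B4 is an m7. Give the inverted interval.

The rule of nine gives the new number: 9 − 7 = 2, so a seventh becomes a second.
And minor becomes major under inversion, so we get a major second.

M2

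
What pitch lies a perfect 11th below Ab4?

Eb3

Four letters down from A (plus an octave) reaches E.
A perfect eleventh spans 17 semitones, so from Ab4 the target pitch is Eb3.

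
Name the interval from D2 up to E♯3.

D to E spans two letter names (D-E), plus an octave: a ninth.
A major ninth would be 14 semitones; D2 to E#3 is 15, one semitone wider, so the interval is augmented.
(Equivalently, a compound augmented second: an augmented second plus an octave.)

augmented ninth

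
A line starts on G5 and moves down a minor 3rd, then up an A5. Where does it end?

Down a minor third from G5: E5 (3 semitones down).
An augmented fifth up from E5 is B#5.

B#5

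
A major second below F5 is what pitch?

Eb5

Two letter names down from F: E.
Moving 2 semitones down from F5 (the size of a major second) reaches Eb5.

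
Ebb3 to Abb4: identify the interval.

perfect 11th

E to A spans four letter names (E-F-G-A), plus an octave, so the interval is some kind of eleventh.
Ebb3 to Abb4 is 17 semitones, matching the perfect eleventh exactly, so the quality is perfect.
(Equivalently, a compound perfect fourth: a perfect fourth plus an octave.)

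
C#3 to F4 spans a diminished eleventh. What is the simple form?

Take out an octave (7 from the number): 11 − 7 = 4.
So a diminished eleventh is an octave plus a diminished fourth. The quality is unchanged.

d4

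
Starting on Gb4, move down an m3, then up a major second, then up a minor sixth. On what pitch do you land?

Db5

Gb4 down a minor third → Eb4 (3 semitones).
Up a major second from Eb4: F4 (2 semitones up).
F4 up a minor sixth → Db5 (8 semitones).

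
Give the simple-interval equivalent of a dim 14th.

Each octave removed subtracts seven from the number: 14 − 7 = 7.
So a diminished fourteenth is an octave plus a diminished seventh. The quality is unchanged.

diminished seventh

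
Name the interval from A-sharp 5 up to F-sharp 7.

A to F spans six letter names (A-B-C-D-E-F), plus an octave, so the interval is some kind of thirteenth.
A#5 to F#7 is 20 semitones, a half step short of the major thirteenth (21), so this is minor.
(Equivalently, a compound minor sixth: a minor sixth plus an octave.)

m13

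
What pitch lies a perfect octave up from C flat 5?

C flat 6

For an octave the letter name doesn't change: still C, an octave up.
Moving 12 semitones up from Cb5 (the size of a perfect octave) reaches Cb6.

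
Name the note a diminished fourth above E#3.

A3

The fourth takes the letter from E up to A.
A diminished fourth is 4 semitones; 4 semitones up from E#3 gives A3.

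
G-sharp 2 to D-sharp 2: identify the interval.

perfect fourth

Descending from G#2 to D#2 is the same interval as ascending D#2 to G#2.
D to G spans four letter names (D-E-F-G) — that makes it a fourth of some quality.
The perfect fourth spans 5 semitones, and D#2 to G#2 is exactly 5 semitones — so this is a perfect fourth.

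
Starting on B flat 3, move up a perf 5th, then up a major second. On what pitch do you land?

G 4

Bb3 up a perfect fifth → F4 (7 semitones).
A major second up from F4 is G4.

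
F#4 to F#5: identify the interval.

F to F is the same letter name, plus an octave — that makes it an octave of some quality.
The perfect octave spans 12 semitones, and F#4 to F#5 is exactly 12 semitones — so this is a perfect octave.

perfect octave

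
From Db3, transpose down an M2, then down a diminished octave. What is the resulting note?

C2

Db3 down a major second → Cb3 (2 semitones).
A diminished octave down from Cb3 is C2.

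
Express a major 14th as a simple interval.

Take out an octave (7 from the number): 14 − 7 = 7.
So a major fourteenth is an octave plus a major seventh. The quality is unchanged.

major 7th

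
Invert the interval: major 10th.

First reduce the compound major tenth to its simple form, a major third.
The rule of nine gives the new number: 9 − 3 = 6, so a third becomes a sixth.
The quality also flips — major becomes minor — giving a minor sixth.

minor 6th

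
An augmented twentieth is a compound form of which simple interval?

Subtracting seven from the interval number removes an octave: 20 − 14 = 6.
Quality carries through unchanged, so the simple form is an augmented sixth.

augmented 6th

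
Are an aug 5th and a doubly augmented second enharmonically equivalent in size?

An augmented fifth is 8 semitones but a doubly augmented second is 4 semitones — different sizes.

No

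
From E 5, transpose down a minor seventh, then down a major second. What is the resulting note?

Down a minor seventh from E5: F#4 (10 semitones down).
F#4 down a major second → E4 (2 semitones).

E 4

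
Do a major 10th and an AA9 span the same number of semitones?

A major tenth = 16 semitones = a doubly augmented ninth; enharmonically equal.

Yes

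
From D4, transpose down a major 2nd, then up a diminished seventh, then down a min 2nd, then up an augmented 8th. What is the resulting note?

Down a major second from D4: C4 (2 semitones down).
C4 up a diminished seventh → Bbb4 (9 semitones).
Down a minor second from Bbb4: Ab4 (1 semitone down).
Ab4 up an augmented octave → A5 (13 semitones).

A5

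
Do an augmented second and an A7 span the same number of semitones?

No

An augmented second spans 3 semitones; an augmented seventh spans 12 semitones. They differ by 9.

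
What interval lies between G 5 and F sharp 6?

G to F spans seven letter names (G-A-B-C-D-E-F) — that makes it a seventh of some quality.
The major seventh spans 11 semitones, and G5 to F#6 is exactly 11 semitones — so this is a major seventh.

major seventh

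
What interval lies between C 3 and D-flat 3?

C to D spans two letter names (C-D) — that makes it a second of some quality.
C3 to Db3 is 1 semitone, a half step short of the major second (2), so this is minor.

minor second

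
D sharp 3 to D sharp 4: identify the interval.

perfect octave

D to D is the same letter name, plus an octave: an octave.
Counting semitones, D#3→D#4 is 12, which is the perfect octave.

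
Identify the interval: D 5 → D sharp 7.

D to D is the same letter name, plus 2 octaves: a fifteenth.
D5 to D#7 spans 25 semitones — one semitone wider than the perfect fifteenth (24) — giving an augmented fifteenth.
(Equivalently, a compound augmented octave: an augmented octave plus an octave.)

A15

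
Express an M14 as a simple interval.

Take out an octave (7 from the number): 14 − 7 = 7.
That makes a major fourteenth a compound major seventh — an octave plus a major seventh.

major 7th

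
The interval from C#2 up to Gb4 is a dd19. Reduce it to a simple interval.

Subtracting seven from the interval number removes an octave: 19 − 14 = 5.
So a doubly diminished nineteenth is 2 octaves plus a doubly diminished fifth. The quality is unchanged.

doubly diminished fifth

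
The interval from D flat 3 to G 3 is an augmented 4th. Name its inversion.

d5

Interval numbers invert to sum to nine: 4 + 5 = 9, so a fourth inverts to a fifth.
The quality also flips — augmented becomes diminished — giving a diminished fifth.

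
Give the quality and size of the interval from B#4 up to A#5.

minor seventh

B to A spans seven letter names (B-C-D-E-F-G-A), so the interval is some kind of seventh.
B#4 to A#5 is 10 semitones, a half step short of the major seventh (11), so this is minor.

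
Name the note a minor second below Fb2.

The second takes the letter from F down to E.
A minor second is 1 semitone; 1 semitone down from Fb2 gives Eb2.

Eb2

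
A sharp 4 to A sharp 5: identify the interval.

A to A is the same letter name, plus an octave — that makes it an octave of some quality.
Counting semitones, A#4→A#5 is 12, which is the perfect octave.

perfect octave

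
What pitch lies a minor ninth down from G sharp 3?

The ninth's letter: G down two letter names plus an octave → F.
A minor ninth spans 13 semitones, so from G#3 the target pitch is F##2.

F double-sharp 2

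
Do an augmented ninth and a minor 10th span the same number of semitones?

An augmented ninth = 15 semitones = a minor tenth; enharmonically equal.

Yes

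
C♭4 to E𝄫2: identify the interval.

Descending from Cb4 to Ebb2 is the same interval as ascending Ebb2 to Cb4.
E to C spans six letter names (E-F-G-A-B-C), plus an octave — that makes it a thirteenth of some quality.
The major thirteenth spans 21 semitones, and Ebb2 to Cb4 is exactly 21 semitones — so this is a major thirteenth.
(Equivalently, a compound major sixth: a major sixth plus an octave.)

major 13th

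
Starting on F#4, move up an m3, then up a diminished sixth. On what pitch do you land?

Fb5

Up a minor third from F#4: A4 (3 semitones up).
A diminished sixth up from A4 is Fb5.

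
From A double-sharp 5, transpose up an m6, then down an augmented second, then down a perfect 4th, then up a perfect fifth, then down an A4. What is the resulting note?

C 6

A minor sixth up from A##5 is F##6.
F##6 down an augmented second → E6 (3 semitones).
Down a perfect fourth from E6: B5 (5 semitones down).
A perfect fifth up from B5 is F#6.
Down an augmented fourth from F#6: C6 (6 semitones down).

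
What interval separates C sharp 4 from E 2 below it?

major thirteenth

Descending from C#4 to E2 is the same interval as ascending E2 to C#4.
E to C spans six letter names (E-F-G-A-B-C), plus an octave, so the interval is some kind of thirteenth.
The major thirteenth spans 21 semitones, and E2 to C#4 is exactly 21 semitones — so this is a major thirteenth.
(Equivalently, a compound major sixth: a major sixth plus an octave.)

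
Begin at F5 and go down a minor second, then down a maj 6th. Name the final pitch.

A minor second down from F5 is E5.
A major sixth down from E5 is G4.

G4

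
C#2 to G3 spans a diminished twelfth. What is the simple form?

d5

Each octave removed subtracts seven from the number: 12 − 7 = 5.
So a diminished twelfth is an octave plus a diminished fifth. The quality is unchanged.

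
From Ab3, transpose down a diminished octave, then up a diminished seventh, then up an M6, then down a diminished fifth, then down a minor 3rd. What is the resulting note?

F#3

Down a diminished octave from Ab3: A2 (11 semitones down).
A2 up a diminished seventh → Gb3 (9 semitones).
Up a major sixth from Gb3: Eb4 (9 semitones up).
Eb4 down a diminished fifth → A3 (6 semitones).
A minor third down from A3 is F#3.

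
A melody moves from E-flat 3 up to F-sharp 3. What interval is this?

A2

E to F spans two letter names (E-F), so the interval is some kind of second.
Eb3 to F#3 spans 3 semitones — one semitone wider than the major second (2) — giving an augmented second.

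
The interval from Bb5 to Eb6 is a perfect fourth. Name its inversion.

perfect fifth

Inverted interval numbers add to nine, so a fourth pairs with a fifth (4 + 5 = 9).
And perfect stays perfect under inversion, so we get a perfect fifth.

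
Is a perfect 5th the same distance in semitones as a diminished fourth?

A perfect fifth spans 7 semitones; a diminished fourth spans 4 semitones. They differ by 3.

No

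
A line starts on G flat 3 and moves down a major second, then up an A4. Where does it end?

B flat 3

Down a major second from Gb3: Fb3 (2 semitones down).
Fb3 up an augmented fourth → Bb3 (6 semitones).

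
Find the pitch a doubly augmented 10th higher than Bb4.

D##6

Counting three letter names plus an octave up from B lands on D.
A doubly augmented tenth spans 18 semitones, so from Bb4 the target pitch is D##6.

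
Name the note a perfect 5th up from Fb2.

Cb3

Counting five letter names up from F lands on C.
Moving 7 semitones up from Fb2 (the size of a perfect fifth) reaches Cb3.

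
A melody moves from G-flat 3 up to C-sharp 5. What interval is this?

G to C spans four letter names (G-A-B-C), plus an octave: an eleventh.
Gb3 to C#5 spans 19 semitones — two semitones wider than the perfect eleventh (17) — giving a doubly augmented eleventh.
(Equivalently, a compound doubly augmented fourth: a doubly augmented fourth plus an octave.)

doubly augmented 11th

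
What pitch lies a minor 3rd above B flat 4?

Three letter names up from B: D.
A minor third is 3 semitones; 3 semitones up from Bb4 gives Db5.

D flat 5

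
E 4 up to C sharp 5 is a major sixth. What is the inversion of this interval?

minor third

Inverted interval numbers add to nine, so a sixth pairs with a third (6 + 3 = 9).
The quality also flips — major becomes minor — giving a minor third.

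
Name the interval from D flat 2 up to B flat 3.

D to B spans six letter names (D-E-F-G-A-B), plus an octave, so the interval is some kind of thirteenth.
Counting semitones, Db2→Bb3 is 21, which is the major thirteenth.
(Equivalently, a compound major sixth: a major sixth plus an octave.)

major thirteenth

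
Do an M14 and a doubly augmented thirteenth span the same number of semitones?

Yes

A major fourteenth spans 23 semitones, and a doubly augmented thirteenth also spans 23 semitones — they're enharmonic.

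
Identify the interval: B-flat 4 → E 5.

B to E spans four letter names (B-C-D-E), so the interval is some kind of fourth.
Bb4 to E5 spans 6 semitones — one semitone wider than the perfect fourth (5) — giving an augmented fourth.

augmented 4th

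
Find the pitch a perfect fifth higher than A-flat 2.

E-flat 3

Counting five letter names up from A lands on E.
Moving 7 semitones up from Ab2 (the size of a perfect fifth) reaches Eb3.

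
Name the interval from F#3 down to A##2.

Descending from F#3 to A##2 is the same interval as ascending A##2 to F#3.
A to F spans six letter names (A-B-C-D-E-F) — that makes it a sixth of some quality.
The major sixth is 9 semitones; here we have 7, two semitones narrower: diminished.

diminished sixth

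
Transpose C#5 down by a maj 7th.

The seventh takes the letter from C down to D.
A major seventh is 11 semitones; 11 semitones down from C#5 gives D4.

D4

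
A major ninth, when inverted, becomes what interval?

First reduce the compound major ninth to its simple form, a major second.
Interval numbers invert to sum to nine: 2 + 7 = 9, so a second inverts to a seventh.
Quality inverts too: major becomes minor. That makes the inversion a minor seventh.

minor 7th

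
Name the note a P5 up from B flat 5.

The fifth takes the letter from B up to F.
Moving 7 semitones up from Bb5 (the size of a perfect fifth) reaches F6.

F 6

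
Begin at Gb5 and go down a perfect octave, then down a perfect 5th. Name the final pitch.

Cb4

Down a perfect octave from Gb5: Gb4 (12 semitones down).
Down a perfect fifth from Gb4: Cb4 (7 semitones down).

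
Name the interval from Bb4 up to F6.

perfect twelfth

B to F spans five letter names (B-C-D-E-F), plus an octave: a twelfth.
Counting semitones, Bb4→F6 is 19, which is the perfect twelfth.
(Equivalently, a compound perfect fifth: a perfect fifth plus an octave.)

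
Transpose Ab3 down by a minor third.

The third takes the letter from A down to F.
A minor third is 3 semitones; 3 semitones down from Ab3 gives F3.

F3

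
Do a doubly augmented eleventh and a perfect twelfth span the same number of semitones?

Yes

A doubly augmented eleventh = 19 semitones = a perfect twelfth; enharmonically equal.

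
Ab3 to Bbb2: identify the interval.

M7

Descending from Ab3 to Bbb2 is the same interval as ascending Bbb2 to Ab3.
B to A spans seven letter names (B-C-D-E-F-G-A) — that makes it a seventh of some quality.
The major seventh spans 11 semitones, and Bbb2 to Ab3 is exactly 11 semitones — so this is a major seventh.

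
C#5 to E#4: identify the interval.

minor sixth

Descending from C#5 to E#4 is the same interval as ascending E#4 to C#5.
E to C spans six letter names (E-F-G-A-B-C), so the interval is some kind of sixth.
At 8 semitones, E#4→C#5 falls one short of a major sixth: minor.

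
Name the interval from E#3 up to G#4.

E to G spans three letter names (E-F-G), plus an octave: a tenth.
E#3 to G#4 is 15 semitones, a half step short of the major tenth (16), so this is minor.
(Equivalently, a compound minor third: a minor third plus an octave.)

minor tenth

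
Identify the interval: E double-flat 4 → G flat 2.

Descending from Ebb4 to Gb2 is the same interval as ascending Gb2 to Ebb4.
G to E spans six letter names (G-A-B-C-D-E), plus an octave, so the interval is some kind of thirteenth.
A major thirteenth would be 21 semitones, but Gb2 to Ebb4 is 20 — one semitone narrower, making it a minor thirteenth.
(Equivalently, a compound minor sixth: a minor sixth plus an octave.)

minor thirteenth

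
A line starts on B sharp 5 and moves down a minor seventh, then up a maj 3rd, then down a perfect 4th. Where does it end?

B double-sharp 4

A minor seventh down from B#5 is C##5.
C##5 up a major third → E##5 (4 semitones).
Down a perfect fourth from E##5: B##4 (5 semitones down).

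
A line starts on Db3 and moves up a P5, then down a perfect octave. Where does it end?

Db3 up a perfect fifth → Ab3 (7 semitones).
A perfect octave down from Ab3 is Ab2.

Ab2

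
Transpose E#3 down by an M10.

C#2

The tenth's letter: E down three letter names plus an octave → C.
Moving 16 semitones down from E#3 (the size of a major tenth) reaches C#2.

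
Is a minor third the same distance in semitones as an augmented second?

Yes

Both span 3 semitones: a minor third and an augmented second are the same chromatic distance.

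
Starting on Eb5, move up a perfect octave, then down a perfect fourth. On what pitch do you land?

Eb5 up a perfect octave → Eb6 (12 semitones).
Down a perfect fourth from Eb6: Bb5 (5 semitones down).

Bb5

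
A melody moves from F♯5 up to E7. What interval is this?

F to E spans seven letter names (F-G-A-B-C-D-E), plus an octave — that makes it a fourteenth of some quality.
F#5 to E7 is 22 semitones, a half step short of the major fourteenth (23), so this is minor.
(Equivalently, a compound minor seventh: a minor seventh plus an octave.)

minor fourteenth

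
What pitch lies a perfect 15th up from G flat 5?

G flat 7

A fifteenth keeps the letter name G, two octaves up from G.
A perfect fifteenth is 24 semitones; 24 semitones up from Gb5 gives Gb7.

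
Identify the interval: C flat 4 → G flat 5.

C to G spans five letter names (C-D-E-F-G), plus an octave: a twelfth.
The perfect twelfth spans 19 semitones, and Cb4 to Gb5 is exactly 19 semitones — so this is a perfect twelfth.
(Equivalently, a compound perfect fifth: a perfect fifth plus an octave.)

P12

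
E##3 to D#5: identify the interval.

diminished fourteenth

E to D spans seven letter names (E-F-G-A-B-C-D), plus an octave — that makes it a fourteenth of some quality.
E##3 to D#5 spans 21 semitones — two semitones narrower than the major fourteenth (23) — giving a diminished fourteenth.
(Equivalently, a compound diminished seventh: a diminished seventh plus an octave.)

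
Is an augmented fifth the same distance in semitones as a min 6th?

Yes

Both span 8 semitones: an augmented fifth and a minor sixth are the same chromatic distance.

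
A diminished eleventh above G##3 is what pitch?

C#5

Four letters up from G (plus an octave) reaches C.
A diminished eleventh is 16 semitones; 16 semitones up from G##3 gives C#5.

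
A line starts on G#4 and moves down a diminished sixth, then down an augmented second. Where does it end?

Down a diminished sixth from G#4: B##3 (7 semitones down).
B##3 down an augmented second → A#3 (3 semitones).

A#3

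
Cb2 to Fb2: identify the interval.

C to F spans four letter names (C-D-E-F) — that makes it a fourth of some quality.
Cb2 to Fb2 is 5 semitones, matching the perfect fourth exactly, so the quality is perfect.

perfect fourth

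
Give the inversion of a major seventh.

Interval numbers invert to sum to nine: 7 + 2 = 9, so a seventh inverts to a second.
Quality inverts too: major becomes minor. That makes the inversion a minor second.

minor second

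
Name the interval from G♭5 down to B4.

diminished 6th

Descending from Gb5 to B4 is the same interval as ascending B4 to Gb5.
B to G spans six letter names (B-C-D-E-F-G): a sixth.
B4 to Gb5 spans 7 semitones — two semitones narrower than the major sixth (9) — giving a diminished sixth.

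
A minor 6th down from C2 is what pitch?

E1

The sixth takes the letter from C down to E.
Moving 8 semitones down from C2 (the size of a minor sixth) reaches E1.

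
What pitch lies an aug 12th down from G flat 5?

Five letters down from G (plus an octave) reaches C.
An augmented twelfth is 20 semitones; 20 semitones down from Gb5 gives Cbb4.

C double-flat 4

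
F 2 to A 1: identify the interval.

minor sixth

Descending from F2 to A1 is the same interval as ascending A1 to F2.
A to F spans six letter names (A-B-C-D-E-F): a sixth.
A1 to F2 is 8 semitones, a half step short of the major sixth (9), so this is minor.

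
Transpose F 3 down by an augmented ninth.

Two letters down from F (plus an octave) reaches E.
Moving 15 semitones down from F3 (the size of an augmented ninth) reaches Ebb2.

E double-flat 2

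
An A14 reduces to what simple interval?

Subtracting seven from the interval number removes an octave: 14 − 7 = 7.
That makes an augmented fourteenth a compound augmented seventh — an octave plus an augmented seventh.

augmented 7th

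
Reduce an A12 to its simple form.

Take out an octave (7 from the number): 12 − 7 = 5.
Quality carries through unchanged, so the simple form is an augmented fifth.

augmented 5th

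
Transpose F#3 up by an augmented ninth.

The ninth's letter: F up two letter names plus an octave → G.
An augmented ninth is 15 semitones; 15 semitones up from F#3 gives G##4.

G##4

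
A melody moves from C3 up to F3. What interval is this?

C to F spans four letter names (C-D-E-F), so the interval is some kind of fourth.
The perfect fourth spans 5 semitones, and C3 to F3 is exactly 5 semitones — so this is a perfect fourth.

P4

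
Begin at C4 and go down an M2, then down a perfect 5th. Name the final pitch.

Down a major second from C4: Bb3 (2 semitones down).
Down a perfect fifth from Bb3: Eb3 (7 semitones down).

Eb3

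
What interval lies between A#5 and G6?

A to G spans seven letter names (A-B-C-D-E-F-G): a seventh.
A major seventh would be 11 semitones; A#5 to G6 is 9, two semitones narrower, so the interval is diminished.

d7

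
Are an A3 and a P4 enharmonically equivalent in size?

Yes

An augmented third = 5 semitones = a perfect fourth; enharmonically equal.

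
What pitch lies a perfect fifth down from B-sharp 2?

E-sharp 2

The fifth takes the letter from B down to E.
Moving 7 semitones down from B#2 (the size of a perfect fifth) reaches E#2.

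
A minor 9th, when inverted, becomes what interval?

M7

First reduce the compound minor ninth to its simple form, a minor second.
Interval numbers invert to sum to nine: 2 + 7 = 9, so a second inverts to a seventh.
Quality inverts too: minor becomes major. That makes the inversion a major seventh.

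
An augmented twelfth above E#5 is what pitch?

B##6

Counting five letter names plus an octave up from E lands on B.
An augmented twelfth spans 20 semitones, so from E#5 the target pitch is B##6.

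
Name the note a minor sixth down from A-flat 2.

C 2

Six letter names down from A: C.
A minor sixth is 8 semitones; 8 semitones down from Ab2 gives C2.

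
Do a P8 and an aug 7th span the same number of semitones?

A perfect octave spans 12 semitones, and an augmented seventh also spans 12 semitones — they're enharmonic.

Yes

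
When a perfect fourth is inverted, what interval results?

Interval numbers invert to sum to nine: 4 + 5 = 9, so a fourth inverts to a fifth.
Quality inverts too: perfect stays perfect. That makes the inversion a perfect fifth.

perfect 5th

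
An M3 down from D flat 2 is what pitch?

B double-flat 1

Three letter names down from D: B.
A major third spans 4 semitones, so from Db2 the target pitch is Bbb1.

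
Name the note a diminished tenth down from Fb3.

Counting three letter names plus an octave down from F lands on D.
A diminished tenth spans 14 semitones, so from Fb3 the target pitch is D2.

D2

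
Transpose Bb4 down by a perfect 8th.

Bb3

For an octave the letter name doesn't change: still B, an octave down.
Moving 12 semitones down from Bb4 (the size of a perfect octave) reaches Bb3.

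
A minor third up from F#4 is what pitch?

Counting three letter names up from F lands on A.
A minor third is 3 semitones; 3 semitones up from F#4 gives A4.

A4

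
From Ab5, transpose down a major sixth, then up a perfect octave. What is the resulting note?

Cb6

Ab5 down a major sixth → Cb5 (9 semitones).
Up a perfect octave from Cb5: Cb6 (12 semitones up).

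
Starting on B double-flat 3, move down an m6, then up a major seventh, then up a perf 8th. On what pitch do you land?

C 5

Down a minor sixth from Bbb3: Db3 (8 semitones down).
Db3 up a major seventh → C4 (11 semitones).
Up a perfect octave from C4: C5 (12 semitones up).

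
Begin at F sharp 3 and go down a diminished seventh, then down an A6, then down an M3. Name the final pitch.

F#3 down a diminished seventh → G##2 (9 semitones).
Down an augmented sixth from G##2: B1 (10 semitones down).
A major third down from B1 is G1.

G 1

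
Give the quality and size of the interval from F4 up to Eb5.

F to E spans seven letter names (F-G-A-B-C-D-E) — that makes it a seventh of some quality.
F4 to Eb5 is 10 semitones, a half step short of the major seventh (11), so this is minor.

minor 7th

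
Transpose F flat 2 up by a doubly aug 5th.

C sharp 3

Counting five letter names up from F lands on C.
A doubly augmented fifth is 9 semitones; 9 semitones up from Fb2 gives C#3.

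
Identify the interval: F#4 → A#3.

minor 6th

Descending from F#4 to A#3 is the same interval as ascending A#3 to F#4.
A to F spans six letter names (A-B-C-D-E-F), so the interval is some kind of sixth.
A major sixth would be 9 semitones, but A#3 to F#4 is 8 — one semitone narrower, making it a minor sixth.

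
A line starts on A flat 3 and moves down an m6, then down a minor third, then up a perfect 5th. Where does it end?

E 3

Ab3 down a minor sixth → C3 (8 semitones).
Down a minor third from C3: A2 (3 semitones down).
A2 up a perfect fifth → E3 (7 semitones).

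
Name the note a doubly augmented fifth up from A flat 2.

Five letter names up from A: E.
A doubly augmented fifth spans 9 semitones, so from Ab2 the target pitch is E#3.

E sharp 3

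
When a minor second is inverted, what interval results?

major seventh

Inverted interval numbers add to nine, so a second pairs with a seventh (2 + 7 = 9).
Quality inverts too: minor becomes major. That makes the inversion a major seventh.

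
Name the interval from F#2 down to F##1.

d8

Descending from F#2 to F##1 is the same interval as ascending F##1 to F#2.
F to F is the same letter name, plus an octave, so the interval is some kind of octave.
F##1 to F#2 spans 11 semitones — one semitone narrower than the perfect octave (12) — giving a diminished octave.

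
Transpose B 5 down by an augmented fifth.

Five letter names down from B: E.
An augmented fifth is 8 semitones; 8 semitones down from B5 gives Eb5.

E-flat 5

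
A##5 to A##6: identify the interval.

P8

A to A is the same letter name, plus an octave, so the interval is some kind of octave.
Counting semitones, A##5→A##6 is 12, which is the perfect octave.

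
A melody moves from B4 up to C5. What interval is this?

minor 2nd

B to C spans two letter names (B-C) — that makes it a second of some quality.
A major second would be 2 semitones, but B4 to C5 is 1 — one semitone narrower, making it a minor second.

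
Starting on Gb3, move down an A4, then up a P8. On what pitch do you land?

Gb3 down an augmented fourth → Dbb3 (6 semitones).
A perfect octave up from Dbb3 is Dbb4.

Dbb4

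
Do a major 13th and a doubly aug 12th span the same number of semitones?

A major thirteenth spans 21 semitones, and a doubly augmented twelfth also spans 21 semitones — they're enharmonic.

Yes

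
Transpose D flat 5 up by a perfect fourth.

G flat 5

Counting four letter names up from D lands on G.
Moving 5 semitones up from Db5 (the size of a perfect fourth) reaches Gb5.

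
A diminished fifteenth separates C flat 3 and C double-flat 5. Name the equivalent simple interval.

Take out an octave (7 from the number): 15 − 7 = 8.
That makes a diminished fifteenth a compound diminished octave — an octave plus a diminished octave.

d8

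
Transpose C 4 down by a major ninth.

B flat 2

The ninth's letter: C down two letter names plus an octave → B.
Moving 14 semitones down from C4 (the size of a major ninth) reaches Bb2.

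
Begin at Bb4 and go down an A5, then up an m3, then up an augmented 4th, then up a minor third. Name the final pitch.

Bb4 down an augmented fifth → Ebb4 (8 semitones).
A minor third up from Ebb4 is Gbb4.
An augmented fourth up from Gbb4 is Cb5.
A minor third up from Cb5 is Ebb5.

Ebb5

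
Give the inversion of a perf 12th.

perfect 4th

First reduce the compound perfect twelfth to its simple form, a perfect fifth.
Interval numbers invert to sum to nine: 5 + 4 = 9, so a fifth inverts to a fourth.
The quality also flips — perfect stays perfect — giving a perfect fourth.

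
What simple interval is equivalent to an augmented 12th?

Each octave removed subtracts seven from the number: 12 − 7 = 5.
That makes an augmented twelfth a compound augmented fifth — an octave plus an augmented fifth.

augmented 5th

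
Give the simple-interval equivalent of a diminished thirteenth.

Each octave removed subtracts seven from the number: 13 − 7 = 6.
Quality carries through unchanged, so the simple form is a diminished sixth.

d6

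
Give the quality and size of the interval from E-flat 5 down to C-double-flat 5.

Descending from Eb5 to Cbb5 is the same interval as ascending Cbb5 to Eb5.
C to E spans three letter names (C-D-E): a third.
The major third is 4 semitones; here we have 5, one semitone wider: augmented.

augmented third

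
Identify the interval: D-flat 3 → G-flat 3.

perfect fourth

D to G spans four letter names (D-E-F-G), so the interval is some kind of fourth.
The perfect fourth spans 5 semitones, and Db3 to Gb3 is exactly 5 semitones — so this is a perfect fourth.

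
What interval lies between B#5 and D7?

d10

B to D spans three letter names (B-C-D), plus an octave: a tenth.
B#5 to D7 spans 14 semitones — two semitones narrower than the major tenth (16) — giving a diminished tenth.
(Equivalently, a compound diminished third: a diminished third plus an octave.)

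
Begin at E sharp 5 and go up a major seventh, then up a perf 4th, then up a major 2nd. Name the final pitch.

E#5 up a major seventh → D##6 (11 semitones).
Up a perfect fourth from D##6: G##6 (5 semitones up).
A major second up from G##6 is A##6.

A double-sharp 6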